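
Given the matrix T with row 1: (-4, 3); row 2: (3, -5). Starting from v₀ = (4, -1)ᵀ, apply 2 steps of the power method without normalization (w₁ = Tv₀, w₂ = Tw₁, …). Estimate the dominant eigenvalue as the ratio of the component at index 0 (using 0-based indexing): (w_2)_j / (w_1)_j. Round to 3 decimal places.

w1 = Tv₀ = ((-4)·4 + 3·(-1); 3·4 + (-5)·(-1)) = (-19, 17)
w2 = Tw1 = ((-4)·(-19) + 3·17; 3·(-19) + (-5)·17) = (127, -142)
Ratio at component: 127 / -19 = -6.684

λ ≈ -6.684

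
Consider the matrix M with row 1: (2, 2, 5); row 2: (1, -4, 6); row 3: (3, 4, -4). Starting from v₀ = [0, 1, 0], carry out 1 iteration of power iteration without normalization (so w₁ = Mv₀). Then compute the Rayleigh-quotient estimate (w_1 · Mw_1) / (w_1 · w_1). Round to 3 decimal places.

w1 = Mv₀ = (2·0 + 2·1 + 5·0; 1·0 + (-4)·1 + 6·0; 3·0 + 4·1 + (-4)·0) = (2, -4, 4)
Mw1 = (16, 42, -26)
w1·Mw1 = 2·16 + (-4)·42 + 4·(-26) = -240; w1·w1 = 2·2 + (-4)·(-4) + 4·4 = 36
λ ≈ -240/36 = -6.667

λ ≈ -6.667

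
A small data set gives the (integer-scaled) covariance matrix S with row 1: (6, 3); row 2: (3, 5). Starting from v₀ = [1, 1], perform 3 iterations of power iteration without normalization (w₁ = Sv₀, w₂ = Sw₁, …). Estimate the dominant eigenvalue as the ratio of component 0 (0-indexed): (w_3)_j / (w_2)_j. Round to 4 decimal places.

8.5769

w1 = Sv₀ = (6·1 + 3·1; 3·1 + 5·1) = (9, 8)
w2 = Sw1 = (6·9 + 3·8; 3·9 + 5·8) = (78, 67)
w3 = Sw2 = (669, 569)
Ratio at component: 669 / 78 = 8.5769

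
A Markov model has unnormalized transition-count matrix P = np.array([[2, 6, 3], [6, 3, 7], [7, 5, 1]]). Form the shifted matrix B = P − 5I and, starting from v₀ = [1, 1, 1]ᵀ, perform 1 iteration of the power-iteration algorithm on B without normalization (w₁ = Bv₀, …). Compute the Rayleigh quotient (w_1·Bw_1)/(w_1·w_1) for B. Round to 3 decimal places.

B = P − 5I has rows (-3, 6, 3); (6, -2, 7); (7, 5, -4)
w1 = Bv₀ = (6, 11, 8)
Bw1 = (72, 70, 65)
w1·Bw1 = 1722; w1·w1 = 221; μ ≈ 1722/221 = 7.792

7.792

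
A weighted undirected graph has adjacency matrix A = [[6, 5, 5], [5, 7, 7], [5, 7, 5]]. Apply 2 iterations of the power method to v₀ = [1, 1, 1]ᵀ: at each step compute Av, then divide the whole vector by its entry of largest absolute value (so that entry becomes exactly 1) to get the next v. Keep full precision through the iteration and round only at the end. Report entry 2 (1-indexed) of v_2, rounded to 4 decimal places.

1.0000

Av0 = (16.00000, 19.00000, 17.00000); divide by 19.00000 → v1 = (0.84211, 1.00000, 0.89474)
Av1 = (14.52632, 17.47368, 15.68421); divide by 17.47368 → v2 = (0.83133, 1.00000, 0.89759)
Requested entry of v2: 332/332 = 1.0000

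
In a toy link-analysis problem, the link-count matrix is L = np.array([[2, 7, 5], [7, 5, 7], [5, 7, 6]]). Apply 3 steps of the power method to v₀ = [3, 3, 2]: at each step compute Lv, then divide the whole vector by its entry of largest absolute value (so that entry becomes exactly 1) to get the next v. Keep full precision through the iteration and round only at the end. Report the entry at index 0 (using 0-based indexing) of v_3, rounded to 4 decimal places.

Lv0 = (37.00000, 50.00000, 48.00000); divide by 50.00000 → v1 = (0.74000, 1.00000, 0.96000)
Lv1 = (13.28000, 16.90000, 16.46000); divide by 16.90000 → v2 = (0.78580, 1.00000, 0.97396)
Lv2 = (13.44142, 17.31834, 16.77278); divide by 17.31834 → v3 = (0.77614, 1.00000, 0.96850)
Requested entry of v3: 11358/14634 = 0.7761

0.7761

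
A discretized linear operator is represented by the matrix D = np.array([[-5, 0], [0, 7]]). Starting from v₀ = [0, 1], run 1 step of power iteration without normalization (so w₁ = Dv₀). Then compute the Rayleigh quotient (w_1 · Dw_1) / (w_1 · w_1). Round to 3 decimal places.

λ ≈ 7.000

w1 = Dv₀ = (0, 7)
Dw1 = (0, 49)
w1·Dw1 = 0·0 + 7·49 = 343; w1·w1 = 0·0 + 7·7 = 49
λ ≈ 343/49 = 7.000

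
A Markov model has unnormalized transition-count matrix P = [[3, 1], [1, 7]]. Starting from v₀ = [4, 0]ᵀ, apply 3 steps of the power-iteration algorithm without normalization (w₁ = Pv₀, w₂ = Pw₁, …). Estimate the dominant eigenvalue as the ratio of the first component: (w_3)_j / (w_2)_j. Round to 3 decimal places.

4.000

w1 = Pv₀ = (3·4 + 1·0; 1·4 + 7·0) = (12, 4)
w2 = Pw1 = (3·12 + 1·4; 1·12 + 7·4) = (40, 40)
w3 = Pw2 = (160, 320)
Ratio at component: 160 / 40 = 4.000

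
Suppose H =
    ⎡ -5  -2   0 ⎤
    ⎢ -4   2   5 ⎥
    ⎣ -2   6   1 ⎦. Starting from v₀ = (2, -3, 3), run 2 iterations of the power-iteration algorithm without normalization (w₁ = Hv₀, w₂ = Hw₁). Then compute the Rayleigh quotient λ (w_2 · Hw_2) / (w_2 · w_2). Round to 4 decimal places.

w1 = Hv₀ = ((-5)·2 + (-2)·(-3) + 0·3; (-4)·2 + 2·(-3) + 5·3; (-2)·2 + 6·(-3) + 1·3) = (-4, 1, -19)
w2 = Hw1 = ((-5)·(-4) + (-2)·1 + 0·(-19); (-4)·(-4) + 2·1 + 5·(-19); (-2)·(-4) + 6·1 + 1·(-19)) = (18, -77, -5)
Hw2 = (64, -251, -503)
w2·Hw2 = 18·64 + (-77)·(-251) + (-5)·(-503) = 22994; w2·w2 = 18·18 + (-77)·(-77) + (-5)·(-5) = 6278
λ ≈ 22994/6278 = 3.6626

λ ≈ 3.6626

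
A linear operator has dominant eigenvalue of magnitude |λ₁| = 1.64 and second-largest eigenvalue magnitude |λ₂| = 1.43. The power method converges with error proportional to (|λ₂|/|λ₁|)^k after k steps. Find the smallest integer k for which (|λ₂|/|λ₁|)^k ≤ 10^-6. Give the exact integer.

|λ₂/λ₁| = 1.43/1.64 = 0.87195
Need k ≥ ln(10^-6) / ln(0.87195) = -13.8155 / -0.1370 ≈ 100.827
Smallest integer k satisfying the bound: 101

101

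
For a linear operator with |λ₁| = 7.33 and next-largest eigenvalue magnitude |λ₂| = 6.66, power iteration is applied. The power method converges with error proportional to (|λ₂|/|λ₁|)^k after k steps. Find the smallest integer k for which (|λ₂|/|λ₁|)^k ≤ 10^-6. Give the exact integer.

|λ₂/λ₁| = 6.66/7.33 = 0.90859
Need k ≥ ln(10^-6) / ln(0.90859) = -13.8155 / -0.0959 ≈ 144.128
Smallest integer k satisfying the bound: 145

145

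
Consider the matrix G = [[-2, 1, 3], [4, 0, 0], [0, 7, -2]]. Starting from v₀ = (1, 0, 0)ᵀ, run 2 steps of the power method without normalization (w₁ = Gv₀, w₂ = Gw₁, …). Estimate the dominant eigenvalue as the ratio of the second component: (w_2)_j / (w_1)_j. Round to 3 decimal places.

-2.000

w1 = Gv₀ = (-2, 4, 0)
w2 = Gw1 = (8, -8, 28)
Ratio at component: -8 / 4 = -2.000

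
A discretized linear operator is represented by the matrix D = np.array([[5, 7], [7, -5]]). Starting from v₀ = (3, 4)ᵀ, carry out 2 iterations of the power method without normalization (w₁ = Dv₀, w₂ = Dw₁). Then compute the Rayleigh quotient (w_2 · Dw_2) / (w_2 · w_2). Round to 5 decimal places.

5.32000

w1 = Dv₀ = (5·3 + 7·4; 7·3 + (-5)·4) = (43, 1)
w2 = Dw1 = (5·43 + 7·1; 7·43 + (-5)·1) = (222, 296)
Dw2 = (3182, 74)
w2·Dw2 = 222·3182 + 296·74 = 728308; w2·w2 = 222·222 + 296·296 = 136900
λ ≈ 728308/136900 = 5.32000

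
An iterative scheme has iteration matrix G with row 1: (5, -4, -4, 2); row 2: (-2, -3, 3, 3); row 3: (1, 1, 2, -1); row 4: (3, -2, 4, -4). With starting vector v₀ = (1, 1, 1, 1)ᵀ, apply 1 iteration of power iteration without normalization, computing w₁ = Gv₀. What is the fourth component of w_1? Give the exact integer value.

w1 = Gv₀ = (5·1 + (-4)·1 + (-4)·1 + 2·1; (-2)·1 + (-3)·1 + 3·1 + 3·1; 1·1 + 1·1 + 2·1 + (-1)·1; 3·1 + (-2)·1 + 4·1 + (-4)·1) = (-1, 1, 3, 1)
The requested component of w1 is 1.

1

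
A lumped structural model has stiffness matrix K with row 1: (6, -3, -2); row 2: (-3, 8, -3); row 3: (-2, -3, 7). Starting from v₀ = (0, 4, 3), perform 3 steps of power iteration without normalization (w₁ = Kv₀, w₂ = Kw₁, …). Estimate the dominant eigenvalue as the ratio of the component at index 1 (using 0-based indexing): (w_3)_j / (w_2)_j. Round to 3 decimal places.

10.346

w1 = Kv₀ = (6·0 + (-3)·4 + (-2)·3; (-3)·0 + 8·4 + (-3)·3; (-2)·0 + (-3)·4 + 7·3) = (-18, 23, 9)
w2 = Kw1 = (6·(-18) + (-3)·23 + (-2)·9; (-3)·(-18) + 8·23 + (-3)·9; (-2)·(-18) + (-3)·23 + 7·9) = (-195, 211, 30)
w3 = Kw2 = (-1863, 2183, -33)
Ratio at component: 2183 / 211 = 10.346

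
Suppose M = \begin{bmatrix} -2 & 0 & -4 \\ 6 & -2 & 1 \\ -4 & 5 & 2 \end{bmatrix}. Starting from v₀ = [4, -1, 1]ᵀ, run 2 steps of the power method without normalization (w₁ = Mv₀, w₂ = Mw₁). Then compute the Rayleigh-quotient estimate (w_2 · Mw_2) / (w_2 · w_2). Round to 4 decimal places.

w1 = Mv₀ = (-12, 27, -19)
w2 = Mw1 = (100, -145, 145)
Mw2 = (-780, 1035, -835)
w2·Mw2 = 100·(-780) + (-145)·1035 + 145·(-835) = -349150; w2·w2 = 100·100 + (-145)·(-145) + 145·145 = 52050
λ ≈ -349150/52050 = -6.7080

λ ≈ -6.7080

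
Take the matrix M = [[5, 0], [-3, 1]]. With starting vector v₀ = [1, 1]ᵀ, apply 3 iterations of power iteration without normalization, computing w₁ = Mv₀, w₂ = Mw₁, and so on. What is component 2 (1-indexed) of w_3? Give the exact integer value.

-92

w1 = Mv₀ = (5, -2)
w2 = Mw1 = (25, -17)
w3 = Mw2 = (125, -92)
The requested component of w3 is -92.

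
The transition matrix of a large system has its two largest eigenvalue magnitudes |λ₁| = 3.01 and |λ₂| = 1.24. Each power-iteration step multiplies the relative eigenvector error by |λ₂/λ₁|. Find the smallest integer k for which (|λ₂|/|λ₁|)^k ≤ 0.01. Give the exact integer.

6

|λ₂/λ₁| = 1.24/3.01 = 0.41196
Need k ≥ ln(0.01) / ln(0.41196) = -4.6052 / -0.8868 ≈ 5.193
Smallest integer k satisfying the bound: 6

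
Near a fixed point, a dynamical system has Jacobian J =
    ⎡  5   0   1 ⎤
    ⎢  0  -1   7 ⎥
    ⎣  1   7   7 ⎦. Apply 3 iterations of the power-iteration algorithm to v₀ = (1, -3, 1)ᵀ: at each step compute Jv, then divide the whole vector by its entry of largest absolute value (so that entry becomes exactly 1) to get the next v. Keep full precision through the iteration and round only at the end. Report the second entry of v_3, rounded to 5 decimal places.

0.00503

Jv0 = (6.000000, 10.000000, -13.000000); divide by -13.000000 → v1 = (-0.461538, -0.769231, 1.000000)
Jv1 = (-1.307692, 7.769231, 1.153846); divide by 7.769231 → v2 = (-0.168317, 1.000000, 0.148515)
Jv2 = (-0.693069, 0.039604, 7.871287); divide by 7.871287 → v3 = (-0.088050, 0.005031, 1.000000)
Requested entry of v3: -4/-795 = 0.00503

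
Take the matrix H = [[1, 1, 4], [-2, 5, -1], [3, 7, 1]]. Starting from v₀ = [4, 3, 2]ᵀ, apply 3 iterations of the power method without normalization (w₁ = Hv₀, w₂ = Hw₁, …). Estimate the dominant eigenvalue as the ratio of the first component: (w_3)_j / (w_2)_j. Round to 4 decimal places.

w1 = Hv₀ = (15, 5, 35)
w2 = Hw1 = (160, -40, 115)
w3 = Hw2 = (580, -635, 315)
Ratio at component: 580 / 160 = 3.6250

3.6250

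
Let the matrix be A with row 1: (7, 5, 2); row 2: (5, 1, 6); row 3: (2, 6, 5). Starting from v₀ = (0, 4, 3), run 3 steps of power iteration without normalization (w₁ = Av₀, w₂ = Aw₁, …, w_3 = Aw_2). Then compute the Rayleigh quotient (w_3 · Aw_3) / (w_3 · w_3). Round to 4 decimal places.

w1 = Av₀ = (7·0 + 5·4 + 2·3; 5·0 + 1·4 + 6·3; 2·0 + 6·4 + 5·3) = (26, 22, 39)
w2 = Aw1 = (7·26 + 5·22 + 2·39; 5·26 + 1·22 + 6·39; 2·26 + 6·22 + 5·39) = (370, 386, 379)
w3 = Aw2 = (5278, 4510, 4951)
Aw3 = (69398, 60606, 62371)
w3·Aw3 = 5278·69398 + 4510·60606 + 4951·62371 = 948414525; w3·w3 = 5278·5278 + 4510·4510 + 4951·4951 = 72709785
λ ≈ 948414525/72709785 = 13.0438

λ ≈ 13.0438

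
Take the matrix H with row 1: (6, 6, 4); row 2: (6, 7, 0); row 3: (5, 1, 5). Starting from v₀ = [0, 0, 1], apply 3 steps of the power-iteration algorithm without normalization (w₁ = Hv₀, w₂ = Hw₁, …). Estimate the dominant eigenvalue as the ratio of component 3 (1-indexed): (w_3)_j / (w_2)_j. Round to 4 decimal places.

10.4222

w1 = Hv₀ = (4, 0, 5)
w2 = Hw1 = (44, 24, 45)
w3 = Hw2 = (588, 432, 469)
Ratio at component: 469 / 45 = 10.4222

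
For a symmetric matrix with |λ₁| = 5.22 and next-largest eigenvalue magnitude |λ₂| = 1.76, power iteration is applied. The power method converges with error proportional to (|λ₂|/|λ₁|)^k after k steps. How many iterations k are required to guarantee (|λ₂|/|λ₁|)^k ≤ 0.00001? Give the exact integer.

11

|λ₂/λ₁| = 1.76/5.22 = 0.33716
Need k ≥ ln(0.00001) / ln(0.33716) = -11.5129 / -1.0872 ≈ 10.590
Smallest integer k satisfying the bound: 11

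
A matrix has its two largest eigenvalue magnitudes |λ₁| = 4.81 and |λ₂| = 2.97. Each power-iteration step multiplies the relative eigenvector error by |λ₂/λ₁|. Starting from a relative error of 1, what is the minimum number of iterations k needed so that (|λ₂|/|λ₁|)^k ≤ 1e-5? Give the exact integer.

|λ₂/λ₁| = 2.97/4.81 = 0.61746
Need k ≥ ln(1e-5) / ln(0.61746) = -11.5129 / -0.4821 ≈ 23.879
Smallest integer k satisfying the bound: 24

24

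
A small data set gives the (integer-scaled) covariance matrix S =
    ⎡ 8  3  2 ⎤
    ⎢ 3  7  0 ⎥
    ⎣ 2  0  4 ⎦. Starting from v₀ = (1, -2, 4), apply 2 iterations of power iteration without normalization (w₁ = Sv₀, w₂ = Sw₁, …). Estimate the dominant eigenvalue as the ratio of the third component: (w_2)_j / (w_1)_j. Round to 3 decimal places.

λ ≈ 5.111

w1 = Sv₀ = (8·1 + 3·(-2) + 2·4; 3·1 + 7·(-2) + 0·4; 2·1 + 0·(-2) + 4·4) = (10, -11, 18)
w2 = Sw1 = (8·10 + 3·(-11) + 2·18; 3·10 + 7·(-11) + 0·18; 2·10 + 0·(-11) + 4·18) = (83, -47, 92)
Ratio at component: 92 / 18 = 5.111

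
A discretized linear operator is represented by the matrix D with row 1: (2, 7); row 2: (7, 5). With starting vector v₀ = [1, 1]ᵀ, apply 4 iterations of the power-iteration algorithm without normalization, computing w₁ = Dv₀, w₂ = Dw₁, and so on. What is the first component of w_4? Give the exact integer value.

w1 = Dv₀ = (9, 12)
w2 = Dw1 = (102, 123)
w3 = Dw2 = (1065, 1329)
w4 = Dw3 = (11433, 14100)
The requested component of w4 is 11433.

11433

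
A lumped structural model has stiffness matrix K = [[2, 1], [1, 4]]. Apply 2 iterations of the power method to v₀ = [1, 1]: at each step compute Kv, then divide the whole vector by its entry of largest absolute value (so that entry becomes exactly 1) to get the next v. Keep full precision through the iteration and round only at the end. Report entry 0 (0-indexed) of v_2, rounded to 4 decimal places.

0.4783

Kv0 = (3.00000, 5.00000); divide by 5.00000 → v1 = (0.60000, 1.00000)
Kv1 = (2.20000, 4.60000); divide by 4.60000 → v2 = (0.47826, 1.00000)
Requested entry of v2: 11/23 = 0.4783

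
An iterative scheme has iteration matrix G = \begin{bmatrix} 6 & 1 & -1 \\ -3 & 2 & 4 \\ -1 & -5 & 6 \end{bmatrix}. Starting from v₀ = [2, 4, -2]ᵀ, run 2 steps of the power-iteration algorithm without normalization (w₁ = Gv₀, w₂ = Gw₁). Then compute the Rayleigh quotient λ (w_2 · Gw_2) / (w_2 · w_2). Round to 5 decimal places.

w1 = Gv₀ = (18, -6, -34)
w2 = Gw1 = (136, -202, -192)
Gw2 = (806, -1580, -278)
w2·Gw2 = 136·806 + (-202)·(-1580) + (-192)·(-278) = 482152; w2·w2 = 136·136 + (-202)·(-202) + (-192)·(-192) = 96164
λ ≈ 482152/96164 = 5.01385

5.01385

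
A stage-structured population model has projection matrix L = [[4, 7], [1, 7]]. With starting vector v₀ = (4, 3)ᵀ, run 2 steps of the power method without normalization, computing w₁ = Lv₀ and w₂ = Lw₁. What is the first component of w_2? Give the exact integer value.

w1 = Lv₀ = (37, 25)
w2 = Lw1 = (323, 212)
The requested component of w2 is 323.

323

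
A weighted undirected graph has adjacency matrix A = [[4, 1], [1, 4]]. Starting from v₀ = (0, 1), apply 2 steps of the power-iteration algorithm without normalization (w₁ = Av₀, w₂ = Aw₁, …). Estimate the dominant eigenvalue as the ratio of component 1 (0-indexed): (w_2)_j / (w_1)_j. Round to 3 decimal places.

w1 = Av₀ = (4·0 + 1·1; 1·0 + 4·1) = (1, 4)
w2 = Aw1 = (4·1 + 1·4; 1·1 + 4·4) = (8, 17)
Ratio at component: 17 / 4 = 4.250

4.250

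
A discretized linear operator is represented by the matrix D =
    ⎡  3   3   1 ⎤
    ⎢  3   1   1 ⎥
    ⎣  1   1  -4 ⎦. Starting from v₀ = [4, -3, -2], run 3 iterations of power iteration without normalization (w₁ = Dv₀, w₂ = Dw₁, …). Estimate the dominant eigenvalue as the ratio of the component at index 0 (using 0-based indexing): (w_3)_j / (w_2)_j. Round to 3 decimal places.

w1 = Dv₀ = (1, 7, 9)
w2 = Dw1 = (33, 19, -28)
w3 = Dw2 = (128, 90, 164)
Ratio at component: 128 / 33 = 3.879

λ ≈ 3.879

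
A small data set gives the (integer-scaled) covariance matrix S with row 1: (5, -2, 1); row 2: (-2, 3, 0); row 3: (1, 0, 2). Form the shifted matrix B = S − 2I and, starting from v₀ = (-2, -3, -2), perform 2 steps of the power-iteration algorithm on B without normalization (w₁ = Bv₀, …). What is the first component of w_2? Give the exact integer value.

B = S − 2I has rows (3, -2, 1); (-2, 1, 0); (1, 0, 0)
w1 = Bv₀ = (3·(-2) + (-2)·(-3) + 1·(-2); (-2)·(-2) + 1·(-3) + 0·(-2); 1·(-2) + 0·(-3) + 0·(-2)) = (-2, 1, -2)
w2 = Bw1 = (3·(-2) + (-2)·1 + 1·(-2); (-2)·(-2) + 1·1 + 0·(-2); 1·(-2) + 0·1 + 0·(-2)) = (-10, 5, -2)
Requested component of w2: -10

-10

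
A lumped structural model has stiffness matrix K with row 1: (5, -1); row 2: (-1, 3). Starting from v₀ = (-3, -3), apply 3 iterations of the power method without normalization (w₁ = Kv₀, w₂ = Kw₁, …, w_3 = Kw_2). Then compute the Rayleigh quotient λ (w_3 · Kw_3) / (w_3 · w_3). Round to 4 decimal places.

5.2312

w1 = Kv₀ = (5·(-3) + (-1)·(-3); (-1)·(-3) + 3·(-3)) = (-12, -6)
w2 = Kw1 = (5·(-12) + (-1)·(-6); (-1)·(-12) + 3·(-6)) = (-54, -6)
w3 = Kw2 = (-264, 36)
Kw3 = (-1356, 372)
w3·Kw3 = (-264)·(-1356) + 36·372 = 371376; w3·w3 = (-264)·(-264) + 36·36 = 70992
λ ≈ 371376/70992 = 5.2312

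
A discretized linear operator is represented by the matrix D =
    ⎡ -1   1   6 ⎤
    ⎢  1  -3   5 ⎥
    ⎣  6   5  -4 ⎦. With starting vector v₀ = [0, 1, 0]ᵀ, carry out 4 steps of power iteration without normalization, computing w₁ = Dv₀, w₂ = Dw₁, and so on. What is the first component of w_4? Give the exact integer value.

w1 = Dv₀ = (1, -3, 5)
w2 = Dw1 = (26, 35, -29)
w3 = Dw2 = (-165, -224, 447)
w4 = Dw3 = (2623, 2742, -3898)
The requested component of w4 is 2623.

2623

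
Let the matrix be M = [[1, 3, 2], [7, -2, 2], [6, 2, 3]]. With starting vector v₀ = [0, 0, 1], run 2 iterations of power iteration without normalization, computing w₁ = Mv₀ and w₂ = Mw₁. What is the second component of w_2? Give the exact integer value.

16

w1 = Mv₀ = (2, 2, 3)
w2 = Mw1 = (14, 16, 25)
The requested component of w2 is 16.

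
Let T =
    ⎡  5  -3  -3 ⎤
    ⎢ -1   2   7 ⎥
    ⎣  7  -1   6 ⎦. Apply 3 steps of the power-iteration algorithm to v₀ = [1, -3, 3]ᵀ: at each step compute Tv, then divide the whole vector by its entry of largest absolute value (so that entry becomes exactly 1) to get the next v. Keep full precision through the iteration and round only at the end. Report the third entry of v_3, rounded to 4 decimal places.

0.1117

Tv0 = (5.00000, 14.00000, 28.00000); divide by 28.00000 → v1 = (0.17857, 0.50000, 1.00000)
Tv1 = (-3.60714, 7.82143, 6.75000); divide by 7.82143 → v2 = (-0.46119, 1.00000, 0.86301)
Tv2 = (-7.89498, 8.50228, 0.94977); divide by 8.50228 → v3 = (-0.92857, 1.00000, 0.11171)
Requested entry of v3: 208/1862 = 0.1117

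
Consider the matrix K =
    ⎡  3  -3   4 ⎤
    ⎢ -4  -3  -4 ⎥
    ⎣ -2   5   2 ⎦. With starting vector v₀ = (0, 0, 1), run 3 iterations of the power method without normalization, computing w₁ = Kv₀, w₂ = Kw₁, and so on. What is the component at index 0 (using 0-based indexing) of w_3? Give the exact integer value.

w1 = Kv₀ = (4, -4, 2)
w2 = Kw1 = (32, -12, -24)
w3 = Kw2 = (36, 4, -172)
The requested component of w3 is 36.

36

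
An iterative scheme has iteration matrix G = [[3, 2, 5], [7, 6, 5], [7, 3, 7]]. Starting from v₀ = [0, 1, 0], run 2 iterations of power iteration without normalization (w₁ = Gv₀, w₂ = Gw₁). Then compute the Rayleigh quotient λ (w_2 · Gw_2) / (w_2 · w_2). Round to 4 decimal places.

w1 = Gv₀ = (2, 6, 3)
w2 = Gw1 = (33, 65, 53)
Gw2 = (494, 886, 797)
w2·Gw2 = 33·494 + 65·886 + 53·797 = 116133; w2·w2 = 33·33 + 65·65 + 53·53 = 8123
λ ≈ 116133/8123 = 14.2968

14.2968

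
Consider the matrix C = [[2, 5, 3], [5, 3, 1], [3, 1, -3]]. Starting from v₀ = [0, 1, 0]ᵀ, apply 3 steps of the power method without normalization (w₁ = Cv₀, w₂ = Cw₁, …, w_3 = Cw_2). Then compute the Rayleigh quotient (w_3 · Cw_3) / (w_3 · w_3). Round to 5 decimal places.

w1 = Cv₀ = (2·0 + 5·1 + 3·0; 5·0 + 3·1 + 1·0; 3·0 + 1·1 + (-3)·0) = (5, 3, 1)
w2 = Cw1 = (2·5 + 5·3 + 3·1; 5·5 + 3·3 + 1·1; 3·5 + 1·3 + (-3)·1) = (28, 35, 15)
w3 = Cw2 = (276, 260, 74)
Cw3 = (2074, 2234, 866)
w3·Cw3 = 276·2074 + 260·2234 + 74·866 = 1217348; w3·w3 = 276·276 + 260·260 + 74·74 = 149252
λ ≈ 1217348/149252 = 8.15633

8.15633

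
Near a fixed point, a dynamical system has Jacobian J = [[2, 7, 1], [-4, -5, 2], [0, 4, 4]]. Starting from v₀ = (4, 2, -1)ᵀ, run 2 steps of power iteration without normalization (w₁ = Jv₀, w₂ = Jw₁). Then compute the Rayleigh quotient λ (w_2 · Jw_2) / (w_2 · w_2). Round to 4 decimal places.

w1 = Jv₀ = (21, -28, 4)
w2 = Jw1 = (-150, 64, -96)
Jw2 = (52, 88, -128)
w2·Jw2 = (-150)·52 + 64·88 + (-96)·(-128) = 10120; w2·w2 = (-150)·(-150) + 64·64 + (-96)·(-96) = 35812
λ ≈ 10120/35812 = 0.2826

λ ≈ 0.2826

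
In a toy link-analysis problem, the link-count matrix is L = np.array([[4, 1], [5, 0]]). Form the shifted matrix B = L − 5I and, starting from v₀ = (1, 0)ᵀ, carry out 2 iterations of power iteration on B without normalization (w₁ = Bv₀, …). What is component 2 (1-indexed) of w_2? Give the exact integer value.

B = L − 5I has rows (-1, 1); (5, -5)
w1 = Bv₀ = ((-1)·1 + 1·0; 5·1 + (-5)·0) = (-1, 5)
w2 = Bw1 = ((-1)·(-1) + 1·5; 5·(-1) + (-5)·5) = (6, -30)
Requested component of w2: -30

-30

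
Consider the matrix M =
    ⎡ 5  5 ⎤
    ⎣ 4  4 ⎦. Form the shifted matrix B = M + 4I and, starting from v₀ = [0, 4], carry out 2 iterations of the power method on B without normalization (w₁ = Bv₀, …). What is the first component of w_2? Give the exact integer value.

340

B = M + 4I has rows (9, 5); (4, 8)
w1 = Bv₀ = (9·0 + 5·4; 4·0 + 8·4) = (20, 32)
w2 = Bw1 = (9·20 + 5·32; 4·20 + 8·32) = (340, 336)
Requested component of w2: 340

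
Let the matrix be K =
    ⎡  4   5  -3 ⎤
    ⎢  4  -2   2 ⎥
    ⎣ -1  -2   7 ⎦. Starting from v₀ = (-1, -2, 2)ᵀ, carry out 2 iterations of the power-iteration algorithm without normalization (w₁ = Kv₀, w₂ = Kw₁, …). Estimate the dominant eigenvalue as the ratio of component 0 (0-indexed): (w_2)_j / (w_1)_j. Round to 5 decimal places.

w1 = Kv₀ = (-20, 4, 19)
w2 = Kw1 = (-117, -50, 145)
Ratio at component: -117 / -20 = 5.85000

λ ≈ 5.85000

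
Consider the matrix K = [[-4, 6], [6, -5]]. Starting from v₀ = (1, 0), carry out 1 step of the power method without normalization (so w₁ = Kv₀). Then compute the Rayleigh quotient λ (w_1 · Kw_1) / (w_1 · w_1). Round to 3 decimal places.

w1 = Kv₀ = (-4, 6)
Kw1 = (52, -54)
w1·Kw1 = (-4)·52 + 6·(-54) = -532; w1·w1 = (-4)·(-4) + 6·6 = 52
λ ≈ -532/52 = -10.231

λ ≈ -10.231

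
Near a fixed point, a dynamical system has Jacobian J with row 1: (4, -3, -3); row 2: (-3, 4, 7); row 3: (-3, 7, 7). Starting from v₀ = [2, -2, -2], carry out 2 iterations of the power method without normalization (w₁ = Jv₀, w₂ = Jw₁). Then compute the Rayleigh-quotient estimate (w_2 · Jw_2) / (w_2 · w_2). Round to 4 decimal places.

λ ≈ 14.3759

w1 = Jv₀ = (20, -28, -34)
w2 = Jw1 = (266, -410, -494)
Jw2 = (3776, -5896, -7126)
w2·Jw2 = 266·3776 + (-410)·(-5896) + (-494)·(-7126) = 6942020; w2·w2 = 266·266 + (-410)·(-410) + (-494)·(-494) = 482892
λ ≈ 6942020/482892 = 14.3759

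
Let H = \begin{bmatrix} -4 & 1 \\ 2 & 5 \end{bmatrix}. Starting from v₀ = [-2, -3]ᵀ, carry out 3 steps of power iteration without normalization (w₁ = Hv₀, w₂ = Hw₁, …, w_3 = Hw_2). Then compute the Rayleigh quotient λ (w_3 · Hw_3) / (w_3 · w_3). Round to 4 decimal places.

w1 = Hv₀ = ((-4)·(-2) + 1·(-3); 2·(-2) + 5·(-3)) = (5, -19)
w2 = Hw1 = ((-4)·5 + 1·(-19); 2·5 + 5·(-19)) = (-39, -85)
w3 = Hw2 = (71, -503)
Hw3 = (-787, -2373)
w3·Hw3 = 71·(-787) + (-503)·(-2373) = 1137742; w3·w3 = 71·71 + (-503)·(-503) = 258050
λ ≈ 1137742/258050 = 4.4090

λ ≈ 4.4090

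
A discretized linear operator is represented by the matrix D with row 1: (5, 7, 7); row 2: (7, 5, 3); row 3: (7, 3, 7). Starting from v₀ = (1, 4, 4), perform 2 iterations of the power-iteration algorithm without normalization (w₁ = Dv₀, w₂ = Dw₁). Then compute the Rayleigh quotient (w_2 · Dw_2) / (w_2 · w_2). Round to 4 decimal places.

w1 = Dv₀ = (5·1 + 7·4 + 7·4; 7·1 + 5·4 + 3·4; 7·1 + 3·4 + 7·4) = (61, 39, 47)
w2 = Dw1 = (5·61 + 7·39 + 7·47; 7·61 + 5·39 + 3·47; 7·61 + 3·39 + 7·47) = (907, 763, 873)
Dw2 = (15987, 12783, 14749)
w2·Dw2 = 907·15987 + 763·12783 + 873·14749 = 37129515; w2·w2 = 907·907 + 763·763 + 873·873 = 2166947
λ ≈ 37129515/2166947 = 17.1345

17.1345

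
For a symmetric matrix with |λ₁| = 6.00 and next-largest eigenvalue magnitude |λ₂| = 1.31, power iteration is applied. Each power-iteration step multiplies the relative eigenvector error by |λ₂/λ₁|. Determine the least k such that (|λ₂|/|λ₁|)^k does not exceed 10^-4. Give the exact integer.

7

|λ₂/λ₁| = 1.31/6.00 = 0.21833
Need k ≥ ln(10^-4) / ln(0.21833) = -9.2103 / -1.5217 ≈ 6.053
Smallest integer k satisfying the bound: 7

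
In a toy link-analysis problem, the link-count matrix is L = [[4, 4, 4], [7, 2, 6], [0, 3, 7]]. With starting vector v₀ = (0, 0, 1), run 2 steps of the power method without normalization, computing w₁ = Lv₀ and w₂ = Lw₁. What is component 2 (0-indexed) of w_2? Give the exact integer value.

w1 = Lv₀ = (4, 6, 7)
w2 = Lw1 = (68, 82, 67)
The requested component of w2 is 67.

67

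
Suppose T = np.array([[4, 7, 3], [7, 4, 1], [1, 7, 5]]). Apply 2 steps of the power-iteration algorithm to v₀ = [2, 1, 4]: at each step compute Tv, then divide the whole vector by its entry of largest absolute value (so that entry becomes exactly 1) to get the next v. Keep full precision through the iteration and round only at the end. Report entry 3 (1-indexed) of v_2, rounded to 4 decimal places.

0.9341

Tv0 = (27.00000, 22.00000, 29.00000); divide by 29.00000 → v1 = (0.93103, 0.75862, 1.00000)
Tv1 = (12.03448, 10.55172, 11.24138); divide by 12.03448 → v2 = (1.00000, 0.87679, 0.93410)
Requested entry of v2: 326/349 = 0.9341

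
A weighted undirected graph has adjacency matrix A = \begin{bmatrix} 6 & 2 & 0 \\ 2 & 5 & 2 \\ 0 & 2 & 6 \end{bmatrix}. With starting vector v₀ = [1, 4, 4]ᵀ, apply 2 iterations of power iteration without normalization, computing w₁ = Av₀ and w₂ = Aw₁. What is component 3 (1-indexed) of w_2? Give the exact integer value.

252

w1 = Av₀ = (6·1 + 2·4 + 0·4; 2·1 + 5·4 + 2·4; 0·1 + 2·4 + 6·4) = (14, 30, 32)
w2 = Aw1 = (6·14 + 2·30 + 0·32; 2·14 + 5·30 + 2·32; 0·14 + 2·30 + 6·32) = (144, 242, 252)
The requested component of w2 is 252.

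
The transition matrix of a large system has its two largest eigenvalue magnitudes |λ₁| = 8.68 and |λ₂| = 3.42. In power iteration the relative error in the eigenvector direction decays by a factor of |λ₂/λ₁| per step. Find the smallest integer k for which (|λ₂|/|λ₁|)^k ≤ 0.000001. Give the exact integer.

15

|λ₂/λ₁| = 3.42/8.68 = 0.39401
Need k ≥ ln(0.000001) / ln(0.39401) = -13.8155 / -0.9314 ≈ 14.833
Smallest integer k satisfying the bound: 15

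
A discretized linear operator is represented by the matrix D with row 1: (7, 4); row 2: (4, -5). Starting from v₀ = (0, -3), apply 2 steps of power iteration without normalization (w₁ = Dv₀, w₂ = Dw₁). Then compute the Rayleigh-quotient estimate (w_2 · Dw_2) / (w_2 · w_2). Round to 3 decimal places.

λ ≈ -3.056

w1 = Dv₀ = (-12, 15)
w2 = Dw1 = (-24, -123)
Dw2 = (-660, 519)
w2·Dw2 = (-24)·(-660) + (-123)·519 = -47997; w2·w2 = (-24)·(-24) + (-123)·(-123) = 15705
λ ≈ -47997/15705 = -3.056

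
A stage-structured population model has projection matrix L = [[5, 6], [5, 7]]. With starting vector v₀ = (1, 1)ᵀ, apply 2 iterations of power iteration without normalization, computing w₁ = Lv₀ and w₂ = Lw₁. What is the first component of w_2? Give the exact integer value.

w1 = Lv₀ = (5·1 + 6·1; 5·1 + 7·1) = (11, 12)
w2 = Lw1 = (5·11 + 6·12; 5·11 + 7·12) = (127, 139)
The requested component of w2 is 127.

127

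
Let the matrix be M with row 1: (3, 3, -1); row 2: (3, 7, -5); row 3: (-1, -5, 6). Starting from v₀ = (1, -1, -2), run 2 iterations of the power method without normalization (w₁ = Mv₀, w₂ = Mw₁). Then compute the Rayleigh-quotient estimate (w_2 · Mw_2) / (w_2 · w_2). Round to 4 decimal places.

12.4008

w1 = Mv₀ = (3·1 + 3·(-1) + (-1)·(-2); 3·1 + 7·(-1) + (-5)·(-2); (-1)·1 + (-5)·(-1) + 6·(-2)) = (2, 6, -8)
w2 = Mw1 = (3·2 + 3·6 + (-1)·(-8); 3·2 + 7·6 + (-5)·(-8); (-1)·2 + (-5)·6 + 6·(-8)) = (32, 88, -80)
Mw2 = (440, 1112, -952)
w2·Mw2 = 32·440 + 88·1112 + (-80)·(-952) = 188096; w2·w2 = 32·32 + 88·88 + (-80)·(-80) = 15168
λ ≈ 188096/15168 = 12.4008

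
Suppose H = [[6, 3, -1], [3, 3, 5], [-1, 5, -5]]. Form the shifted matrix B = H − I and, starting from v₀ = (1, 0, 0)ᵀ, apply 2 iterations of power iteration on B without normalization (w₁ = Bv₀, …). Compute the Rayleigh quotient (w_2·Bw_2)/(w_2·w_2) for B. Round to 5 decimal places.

μ ≈ 5.70006

B = H − I has rows (5, 3, -1); (3, 2, 5); (-1, 5, -6)
w1 = Bv₀ = (5·1 + 3·0 + (-1)·0; 3·1 + 2·0 + 5·0; (-1)·1 + 5·0 + (-6)·0) = (5, 3, -1)
w2 = Bw1 = (5·5 + 3·3 + (-1)·(-1); 3·5 + 2·3 + 5·(-1); (-1)·5 + 5·3 + (-6)·(-1)) = (35, 16, 16)
Bw2 = (207, 217, -51)
w2·Bw2 = 9901; w2·w2 = 1737; μ ≈ 9901/1737 = 5.70006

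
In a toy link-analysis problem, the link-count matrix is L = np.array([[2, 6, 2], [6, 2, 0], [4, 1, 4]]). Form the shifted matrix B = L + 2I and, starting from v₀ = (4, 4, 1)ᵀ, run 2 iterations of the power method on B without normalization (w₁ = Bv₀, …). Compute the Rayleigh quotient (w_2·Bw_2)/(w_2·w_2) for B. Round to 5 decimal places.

μ ≈ 11.18870

B = L + 2I has rows (4, 6, 2); (6, 4, 0); (4, 1, 6)
w1 = Bv₀ = (42, 40, 26)
w2 = Bw1 = (460, 412, 364)
Bw2 = (5040, 4408, 4436)
w2·Bw2 = 5749200; w2·w2 = 513840; μ ≈ 5749200/513840 = 11.18870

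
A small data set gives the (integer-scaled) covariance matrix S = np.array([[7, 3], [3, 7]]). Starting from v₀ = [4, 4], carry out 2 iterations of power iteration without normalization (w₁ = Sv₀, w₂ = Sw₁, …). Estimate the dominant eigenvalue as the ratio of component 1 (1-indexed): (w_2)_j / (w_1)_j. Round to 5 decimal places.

w1 = Sv₀ = (7·4 + 3·4; 3·4 + 7·4) = (40, 40)
w2 = Sw1 = (7·40 + 3·40; 3·40 + 7·40) = (400, 400)
Ratio at component: 400 / 40 = 10.00000

λ ≈ 10.00000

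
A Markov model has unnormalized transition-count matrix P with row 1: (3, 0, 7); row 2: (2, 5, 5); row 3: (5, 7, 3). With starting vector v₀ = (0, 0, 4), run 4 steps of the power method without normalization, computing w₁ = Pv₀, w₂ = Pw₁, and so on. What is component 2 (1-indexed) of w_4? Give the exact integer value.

w1 = Pv₀ = (28, 20, 12)
w2 = Pw1 = (168, 216, 316)
w3 = Pw2 = (2716, 2996, 3300)
w4 = Pw3 = (31248, 36912, 44452)
The requested component of w4 is 36912.

36912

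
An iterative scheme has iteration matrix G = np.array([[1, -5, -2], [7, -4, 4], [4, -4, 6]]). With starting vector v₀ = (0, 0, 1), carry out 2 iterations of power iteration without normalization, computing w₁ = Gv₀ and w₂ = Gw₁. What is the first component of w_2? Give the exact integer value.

-34

w1 = Gv₀ = (1·0 + (-5)·0 + (-2)·1; 7·0 + (-4)·0 + 4·1; 4·0 + (-4)·0 + 6·1) = (-2, 4, 6)
w2 = Gw1 = (1·(-2) + (-5)·4 + (-2)·6; 7·(-2) + (-4)·4 + 4·6; 4·(-2) + (-4)·4 + 6·6) = (-34, -6, 12)
The requested component of w2 is -34.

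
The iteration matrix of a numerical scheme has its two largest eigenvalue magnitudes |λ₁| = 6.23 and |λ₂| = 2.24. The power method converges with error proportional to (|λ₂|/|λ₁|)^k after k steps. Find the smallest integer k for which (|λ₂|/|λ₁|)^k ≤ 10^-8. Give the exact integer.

|λ₂/λ₁| = 2.24/6.23 = 0.35955
Need k ≥ ln(10^-8) / ln(0.35955) = -18.4207 / -1.0229 ≈ 18.008
Smallest integer k satisfying the bound: 19

19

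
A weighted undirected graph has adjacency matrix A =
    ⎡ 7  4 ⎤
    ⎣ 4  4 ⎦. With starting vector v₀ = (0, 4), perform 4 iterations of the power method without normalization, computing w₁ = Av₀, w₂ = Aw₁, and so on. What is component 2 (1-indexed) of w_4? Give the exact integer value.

11840

w1 = Av₀ = (16, 16)
w2 = Aw1 = (176, 128)
w3 = Aw2 = (1744, 1216)
w4 = Aw3 = (17072, 11840)
The requested component of w4 is 11840.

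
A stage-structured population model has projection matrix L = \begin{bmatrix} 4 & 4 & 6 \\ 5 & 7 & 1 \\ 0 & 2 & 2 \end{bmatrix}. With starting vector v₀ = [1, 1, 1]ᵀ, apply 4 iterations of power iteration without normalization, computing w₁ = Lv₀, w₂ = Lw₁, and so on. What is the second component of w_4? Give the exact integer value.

20301

w1 = Lv₀ = (14, 13, 4)
w2 = Lw1 = (132, 165, 34)
w3 = Lw2 = (1392, 1849, 398)
w4 = Lw3 = (15352, 20301, 4494)
The requested component of w4 is 20301.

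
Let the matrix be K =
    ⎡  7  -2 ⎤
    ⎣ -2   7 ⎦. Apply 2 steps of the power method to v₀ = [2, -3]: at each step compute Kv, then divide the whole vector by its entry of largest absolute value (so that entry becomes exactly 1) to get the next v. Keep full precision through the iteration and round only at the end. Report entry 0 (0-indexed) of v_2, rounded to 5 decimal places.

Kv0 = (20.000000, -25.000000); divide by -25.000000 → v1 = (-0.800000, 1.000000)
Kv1 = (-7.600000, 8.600000); divide by 8.600000 → v2 = (-0.883721, 1.000000)
Requested entry of v2: 190/-215 = -0.88372

-0.88372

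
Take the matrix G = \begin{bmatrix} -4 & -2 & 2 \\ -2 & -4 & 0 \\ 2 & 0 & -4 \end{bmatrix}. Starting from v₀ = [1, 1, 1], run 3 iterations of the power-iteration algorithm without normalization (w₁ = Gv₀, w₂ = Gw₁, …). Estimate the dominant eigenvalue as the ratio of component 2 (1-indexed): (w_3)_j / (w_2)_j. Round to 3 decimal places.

λ ≈ -5.500

w1 = Gv₀ = ((-4)·1 + (-2)·1 + 2·1; (-2)·1 + (-4)·1 + 0·1; 2·1 + 0·1 + (-4)·1) = (-4, -6, -2)
w2 = Gw1 = ((-4)·(-4) + (-2)·(-6) + 2·(-2); (-2)·(-4) + (-4)·(-6) + 0·(-2); 2·(-4) + 0·(-6) + (-4)·(-2)) = (24, 32, 0)
w3 = Gw2 = (-160, -176, 48)
Ratio at component: -176 / 32 = -5.500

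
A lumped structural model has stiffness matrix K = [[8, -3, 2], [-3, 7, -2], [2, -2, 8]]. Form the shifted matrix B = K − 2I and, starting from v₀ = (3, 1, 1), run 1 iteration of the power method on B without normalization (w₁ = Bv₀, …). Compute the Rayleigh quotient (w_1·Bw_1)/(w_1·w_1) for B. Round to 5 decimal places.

μ ≈ 9.52000

B = K − 2I has rows (6, -3, 2); (-3, 5, -2); (2, -2, 6)
w1 = Bv₀ = (6·3 + (-3)·1 + 2·1; (-3)·3 + 5·1 + (-2)·1; 2·3 + (-2)·1 + 6·1) = (17, -6, 10)
Bw1 = (140, -101, 106)
w1·Bw1 = 4046; w1·w1 = 425; μ ≈ 4046/425 = 9.52000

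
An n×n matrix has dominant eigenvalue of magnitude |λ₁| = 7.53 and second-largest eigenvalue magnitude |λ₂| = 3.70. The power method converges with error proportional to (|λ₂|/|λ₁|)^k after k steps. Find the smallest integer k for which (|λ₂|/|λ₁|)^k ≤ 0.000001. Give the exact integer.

|λ₂/λ₁| = 3.70/7.53 = 0.49137
Need k ≥ ln(0.000001) / ln(0.49137) = -13.8155 / -0.7106 ≈ 19.443
Smallest integer k satisfying the bound: 20

20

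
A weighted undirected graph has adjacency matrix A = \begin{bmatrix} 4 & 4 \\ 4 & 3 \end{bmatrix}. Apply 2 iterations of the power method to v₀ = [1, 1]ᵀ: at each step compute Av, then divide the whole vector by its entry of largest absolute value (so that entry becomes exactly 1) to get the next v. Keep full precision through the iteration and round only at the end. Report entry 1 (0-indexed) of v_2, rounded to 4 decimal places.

0.8833

Av0 = (8.00000, 7.00000); divide by 8.00000 → v1 = (1.00000, 0.87500)
Av1 = (7.50000, 6.62500); divide by 7.50000 → v2 = (1.00000, 0.88333)
Requested entry of v2: 53/60 = 0.8833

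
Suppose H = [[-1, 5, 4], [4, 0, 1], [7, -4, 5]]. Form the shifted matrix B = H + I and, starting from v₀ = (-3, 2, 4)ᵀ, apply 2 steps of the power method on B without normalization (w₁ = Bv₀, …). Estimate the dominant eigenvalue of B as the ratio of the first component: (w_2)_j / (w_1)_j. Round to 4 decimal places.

B = H + I has rows (0, 5, 4); (4, 1, 1); (7, -4, 6)
w1 = Bv₀ = (26, -6, -5)
w2 = Bw1 = (-50, 93, 176)
Ratio: -50/26 = -1.9231

-1.9231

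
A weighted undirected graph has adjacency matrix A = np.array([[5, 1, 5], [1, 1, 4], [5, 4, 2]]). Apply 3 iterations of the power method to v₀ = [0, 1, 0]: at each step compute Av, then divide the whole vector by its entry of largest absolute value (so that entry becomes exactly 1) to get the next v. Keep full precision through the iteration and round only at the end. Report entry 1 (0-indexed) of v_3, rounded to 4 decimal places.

0.4746

Av0 = (1.00000, 1.00000, 4.00000); divide by 4.00000 → v1 = (0.25000, 0.25000, 1.00000)
Av1 = (6.50000, 4.50000, 4.25000); divide by 6.50000 → v2 = (1.00000, 0.69231, 0.65385)
Av2 = (8.96154, 4.30769, 9.07692); divide by 9.07692 → v3 = (0.98729, 0.47458, 1.00000)
Requested entry of v3: 112/236 = 0.4746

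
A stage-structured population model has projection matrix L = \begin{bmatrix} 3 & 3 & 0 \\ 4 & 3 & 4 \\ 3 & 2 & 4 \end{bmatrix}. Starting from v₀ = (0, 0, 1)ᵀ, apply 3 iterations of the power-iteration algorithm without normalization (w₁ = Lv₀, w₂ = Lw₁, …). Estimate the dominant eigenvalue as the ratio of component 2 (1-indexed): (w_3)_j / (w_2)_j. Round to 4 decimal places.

w1 = Lv₀ = (0, 4, 4)
w2 = Lw1 = (12, 28, 24)
w3 = Lw2 = (120, 228, 188)
Ratio at component: 228 / 28 = 8.1429

λ ≈ 8.1429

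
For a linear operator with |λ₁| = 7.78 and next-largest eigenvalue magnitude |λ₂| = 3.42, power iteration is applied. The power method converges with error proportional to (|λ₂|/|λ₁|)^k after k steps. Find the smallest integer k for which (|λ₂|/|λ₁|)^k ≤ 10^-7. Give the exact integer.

20

|λ₂/λ₁| = 3.42/7.78 = 0.43959
Need k ≥ ln(10^-7) / ln(0.43959) = -16.1181 / -0.8219 ≈ 19.610
Smallest integer k satisfying the bound: 20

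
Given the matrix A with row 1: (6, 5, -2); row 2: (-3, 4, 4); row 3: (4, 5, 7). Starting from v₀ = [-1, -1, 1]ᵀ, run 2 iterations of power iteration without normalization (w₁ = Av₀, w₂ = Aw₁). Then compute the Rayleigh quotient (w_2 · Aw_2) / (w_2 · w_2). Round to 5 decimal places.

λ ≈ 3.49212

w1 = Av₀ = (-13, 3, -2)
w2 = Aw1 = (-59, 43, -51)
Aw2 = (-37, 145, -378)
w2·Aw2 = (-59)·(-37) + 43·145 + (-51)·(-378) = 27696; w2·w2 = (-59)·(-59) + 43·43 + (-51)·(-51) = 7931
λ ≈ 27696/7931 = 3.49212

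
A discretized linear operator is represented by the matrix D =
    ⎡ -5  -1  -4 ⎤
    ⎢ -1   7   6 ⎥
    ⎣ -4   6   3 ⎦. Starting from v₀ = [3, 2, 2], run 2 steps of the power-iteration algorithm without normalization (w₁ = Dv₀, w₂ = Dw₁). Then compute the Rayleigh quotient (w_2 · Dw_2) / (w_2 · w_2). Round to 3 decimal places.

8.261

w1 = Dv₀ = ((-5)·3 + (-1)·2 + (-4)·2; (-1)·3 + 7·2 + 6·2; (-4)·3 + 6·2 + 3·2) = (-25, 23, 6)
w2 = Dw1 = ((-5)·(-25) + (-1)·23 + (-4)·6; (-1)·(-25) + 7·23 + 6·6; (-4)·(-25) + 6·23 + 3·6) = (78, 222, 256)
Dw2 = (-1636, 3012, 1788)
w2·Dw2 = 78·(-1636) + 222·3012 + 256·1788 = 998784; w2·w2 = 78·78 + 222·222 + 256·256 = 120904
λ ≈ 998784/120904 = 8.261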